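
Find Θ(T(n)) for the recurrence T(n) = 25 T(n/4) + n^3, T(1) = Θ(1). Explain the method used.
T(n) = Θ(n^3)

log_4 25 ≈ 2.322. f(n) = n^3 dominates n^(log_4 25) since 3 > 2.322, and the regularity condition a·f(n/b) = 25·(n/4)^3 = (25/64)·n^3 ≤ c·f(n) holds with c = 25/64 ≈ 0.391 < 1. So this is Case 3: T(n) = Θ(f(n)) = Θ(n^3).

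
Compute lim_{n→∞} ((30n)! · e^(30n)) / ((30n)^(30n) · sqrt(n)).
lim = sqrt(2π·30)

Stirling: (30n)! ~ sqrt(2π·30n) · (30n/e)^(30n). Hence
  (30n)! · e^(30n) / (30n)^(30n) ~ sqrt(2π·30n).
Dividing by sqrt(n): sqrt(2π·30n) / sqrt(n) = sqrt(2π·30) · n^((1−1)/2), so the limit is sqrt(2π·30).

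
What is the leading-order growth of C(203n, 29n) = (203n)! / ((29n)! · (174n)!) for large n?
C(203n, 29n) ~ (823543/46656)^(29n) · sqrt(7/(12π·29n))

Write N = 29n. Apply Stirling to each factorial:
  (7N)! ~ sqrt(2π·7N) · (7N/e)^(7N),
  N! ~ sqrt(2π N) · (N/e)^N,
  (6N)! ~ sqrt(2π·6N) · (6N/e)^(6N).
The exponential factors combine to (7N)^(7N) / (N^N · (6N)^(6N)) = 7^(7N)/6^(6N) = (7^7/6^6)^N = (823543/46656)^N.
The square-root prefactors combine to sqrt(2π·7N) / (sqrt(2π N)·sqrt(2π·6N)) = sqrt(7 / (2π·6·N)) = sqrt(7/(12π·29n)).
Substituting N = 29n: C(203n, 29n) ~ (823543/46656)^(29n) · sqrt(7/(12π·29n)).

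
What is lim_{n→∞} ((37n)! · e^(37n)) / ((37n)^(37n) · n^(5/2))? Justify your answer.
lim = 0

Stirling: (37n)! ~ sqrt(2π·37n) · (37n/e)^(37n). Hence
  (37n)! · e^(37n) / (37n)^(37n) ~ sqrt(2π·37n).
Dividing by n^(5/2): sqrt(2π·37n) / n^(5/2) = sqrt(2π·37) · n^((1−5)/2), so the expression behaves like sqrt(2π·37) · n^((1−5)/2) → 0.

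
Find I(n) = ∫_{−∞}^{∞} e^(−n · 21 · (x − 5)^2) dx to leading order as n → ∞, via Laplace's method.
I(n) = sqrt(π/(21n))

Here φ(x) = 21 · (x − 5)^2 has its unique minimum at x* = 5 with φ(x*) = 0 and φ''(x*) = 42. Laplace's method gives
  I(n) ~ e^(−n φ(x*)) · sqrt(2π / (n · φ''(x*))) = sqrt(2π / (42n)) = sqrt(π/(21n)).
This is exact: substituting u = (x − 5)·sqrt(21n) gives I(n) = (1/sqrt(21n)) ∫_{−∞}^{∞} e^(−u^2) du = sqrt(π/(21n)).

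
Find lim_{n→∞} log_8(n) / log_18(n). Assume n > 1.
lim = ln(18) / ln(8) = log_8(18)

Change of base: log_8(n) = ln n / ln 8 and log_18(n) = ln n / ln 18. The ratio is (ln n / ln 8) · (ln 18 / ln n) = ln 18 / ln 8, a constant independent of n. So the limit is ln 18 / ln 8 = log_8(18).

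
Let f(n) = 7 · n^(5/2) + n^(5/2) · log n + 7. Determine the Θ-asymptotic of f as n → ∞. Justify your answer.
f(n) ∈ Θ(n^(5/2) · log n)

Compare the terms by growth order. For large n, n^a · (log n)^b dominates n^a' · (log n)^b' iff a > a', or (a = a' and b > b'). Ranking the 3 terms shows the dominant one is n^(5/2) · log n. Hence f(n) ∈ Θ(n^(5/2) · log n).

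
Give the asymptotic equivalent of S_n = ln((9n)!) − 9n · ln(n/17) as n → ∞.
S_n ~ 9n · (ln 153 − 1) + O(ln n)

Stirling: ln((9n)!) = 9n ln(9n) − 9n + O(ln n).
  S_n = 9n ln(9n) − 9n − 9n ln(n/17) + O(ln n)
      = 9n ln(9n) − 9n ln n + 9n ln 17 − 9n + O(ln n)
      = 9n ln 9 + 9n ln 17 − 9n + O(ln n)
      = 9n (ln 153 − 1) + O(ln n).
Numerically ln(153) − 1 ≈ 4.0304.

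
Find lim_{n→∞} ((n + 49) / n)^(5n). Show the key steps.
lim = e^245

Rewrite as (1 + 49/n)^(5n). By the standard limit (1 + x/n)^n → e^x, we have (1 + 49/n)^n → e^49, and raising to the 5th power gives e^245.
More precisely, ln[(1 + 49/n)^(5n)] = 5n · ln(1 + 49/n) = 5n · (49/n + O(1/n^2)) = 245 + O(1/n) → 245.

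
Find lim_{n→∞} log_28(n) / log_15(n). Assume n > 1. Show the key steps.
lim = ln(15) / ln(28) = log_28(15)

Change of base: log_28(n) = ln n / ln 28 and log_15(n) = ln n / ln 15. The ratio is (ln n / ln 28) · (ln 15 / ln n) = ln 15 / ln 28, a constant independent of n. So the limit is ln 15 / ln 28 = log_28(15).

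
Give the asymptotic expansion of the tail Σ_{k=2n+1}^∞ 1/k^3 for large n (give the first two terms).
Σ_{k>2n} 1/k^3 = 1/(2 · (2n)^2) − 1/(2 · (2n)^3) + O(1/(2n)^4)

Compare to the integral: ∫_{2n}^∞ x^(−3) dx = [−x^(−2)/2]_{2n}^∞ = 1/((3−1)·(2n)^2). The Euler-Maclaurin correction adds −f(2n)/2 = −1/(2·(2n)^3). Euler-Maclaurin then gives
  Σ_{k>2n} 1/k^3 = ∫_{2n}^∞ dx/x^3 − 1/(2·(2n)^3) + O(1/(2n)^4).
(Equivalently this is ζ(3) − Σ_{k≤2n} 1/k^3.)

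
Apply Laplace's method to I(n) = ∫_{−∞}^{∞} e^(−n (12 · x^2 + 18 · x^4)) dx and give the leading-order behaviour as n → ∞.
I(n) ~ sqrt(π/(12n))

φ(x) = 12 · x^2 + 18 · x^4 has its unique global minimum at x* = 0 (since φ'(x) = 24x + 72x^3 = 0 only at x = 0 for real x with both coefficients positive, and φ → ∞ as |x| → ∞). At x* = 0, φ(0) = 0 and φ''(0) = 24. Laplace's method then gives
  I(n) ~ sqrt(2π / (n · φ''(0))) · e^(−n φ(0)) = sqrt(2π / (24n)) = sqrt(π/(12n)).
The 18 · x^4 term contributes only at subleading order (an O(1/n) relative correction).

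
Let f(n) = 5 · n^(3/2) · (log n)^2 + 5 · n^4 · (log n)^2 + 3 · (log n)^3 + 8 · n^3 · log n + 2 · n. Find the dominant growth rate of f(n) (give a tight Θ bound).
f(n) ∈ Θ(n^4 · (log n)^2)

Compare the terms by growth order. For large n, n^a · (log n)^b dominates n^a' · (log n)^b' iff a > a', or (a = a' and b > b'). Ranking the 5 terms shows the dominant one is 5 · n^4 · (log n)^2. Hence f(n) ∈ Θ(n^4 · (log n)^2).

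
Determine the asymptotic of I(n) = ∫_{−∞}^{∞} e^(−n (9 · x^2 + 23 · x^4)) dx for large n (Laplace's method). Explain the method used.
I(n) ~ sqrt(π/(9n))

φ(x) = 9 · x^2 + 23 · x^4 has its unique global minimum at x* = 0 (since φ'(x) = 18x + 92x^3 = 0 only at x = 0 for real x with both coefficients positive, and φ → ∞ as |x| → ∞). At x* = 0, φ(0) = 0 and φ''(0) = 18. Laplace's method then gives
  I(n) ~ sqrt(2π / (n · φ''(0))) · e^(−n φ(0)) = sqrt(2π / (18n)) = sqrt(π/(9n)).
The 23 · x^4 term contributes only at subleading order (an O(1/n) relative correction).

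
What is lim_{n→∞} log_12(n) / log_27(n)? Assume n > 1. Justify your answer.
lim = ln(27) / ln(12) = log_12(27)

Change of base: log_12(n) = ln n / ln 12 and log_27(n) = ln n / ln 27. The ratio is (ln n / ln 12) · (ln 27 / ln n) = ln 27 / ln 12, a constant independent of n. So the limit is ln 27 / ln 12 = log_12(27).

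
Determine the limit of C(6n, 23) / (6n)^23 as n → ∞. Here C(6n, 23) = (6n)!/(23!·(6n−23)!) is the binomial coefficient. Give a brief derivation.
lim = 1/23! = 1/25852016738884976640000

With N = 6n → ∞: C(N, 23) / N^23 = [N(N−1)…(N−22)] / (23! · N^23) = (1/23!) · 1 · (1 − 1/(6n)) · … · (1 − 22/(6n)). Each factor → 1 as N → ∞, so the limit is 1/23! = 1/25852016738884976640000.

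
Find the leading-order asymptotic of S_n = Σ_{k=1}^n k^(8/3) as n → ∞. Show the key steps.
S_n ~ (3/11) · n^(11/3)

Integral comparison: Σ_{k=1}^n k^(8/3) = ∫_0^n x^(8/3) dx + O(n^(8/3)). The integral is n^(1 + 8/3) / (1 + 8/3) = n^((8+3)/3) / ((8+3)/3) = (3/11) · n^(11/3).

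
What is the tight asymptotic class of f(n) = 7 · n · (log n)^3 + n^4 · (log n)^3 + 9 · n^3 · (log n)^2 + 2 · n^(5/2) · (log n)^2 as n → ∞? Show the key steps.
f(n) ∈ Θ(n^4 · (log n)^3)

Compare the terms by growth order. For large n, n^a · (log n)^b dominates n^a' · (log n)^b' iff a > a', or (a = a' and b > b'). Ranking the 4 terms shows the dominant one is n^4 · (log n)^3. Hence f(n) ∈ Θ(n^4 · (log n)^3).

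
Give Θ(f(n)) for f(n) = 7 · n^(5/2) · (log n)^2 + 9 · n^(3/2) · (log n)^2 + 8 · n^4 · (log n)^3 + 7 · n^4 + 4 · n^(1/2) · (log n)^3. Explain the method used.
f(n) ∈ Θ(n^4 · (log n)^3)

Compare the terms by growth order. For large n, n^a · (log n)^b dominates n^a' · (log n)^b' iff a > a', or (a = a' and b > b'). Ranking the 5 terms shows the dominant one is 8 · n^4 · (log n)^3. Hence f(n) ∈ Θ(n^4 · (log n)^3).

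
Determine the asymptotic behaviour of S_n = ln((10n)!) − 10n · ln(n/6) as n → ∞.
S_n ~ 10n · (ln 60 − 1) + O(ln n)

Stirling: ln((10n)!) = 10n ln(10n) − 10n + O(ln n).
  S_n = 10n ln(10n) − 10n − 10n ln(n/6) + O(ln n)
      = 10n ln(10n) − 10n ln n + 10n ln 6 − 10n + O(ln n)
      = 10n ln 10 + 10n ln 6 − 10n + O(ln n)
      = 10n (ln 60 − 1) + O(ln n).
Numerically ln(60) − 1 ≈ 3.0943.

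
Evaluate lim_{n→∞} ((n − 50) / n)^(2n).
lim = e^(−100)

Rewrite as (1 − 50/n)^(2n). By the standard limit (1 + x/n)^n → e^x, we have (1 − 50/n)^n → e^(−50), and raising to the 2nd power gives e^(−100).
More precisely, ln[(1 − 50/n)^(2n)] = 2n · ln(1 − 50/n) = 2n · (-50/n + O(1/n^2)) = -100 + O(1/n) → -100.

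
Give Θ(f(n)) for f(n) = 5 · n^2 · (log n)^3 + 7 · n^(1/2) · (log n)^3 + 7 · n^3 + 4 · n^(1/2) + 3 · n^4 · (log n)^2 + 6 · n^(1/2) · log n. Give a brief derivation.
f(n) ∈ Θ(n^4 · (log n)^2)

Compare the terms by growth order. For large n, n^a · (log n)^b dominates n^a' · (log n)^b' iff a > a', or (a = a' and b > b'). Ranking the 6 terms shows the dominant one is 3 · n^4 · (log n)^2. Hence f(n) ∈ Θ(n^4 · (log n)^2).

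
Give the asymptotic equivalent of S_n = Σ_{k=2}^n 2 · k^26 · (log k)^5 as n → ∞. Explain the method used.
S_n ~ 2 · n^27 · (log n)^5 / 27

By integral comparison, S_n = ∫_1^n 2 · x^26 · (log x)^5 dx + O(n^26 · (log n)^5). For the integral, the leading term of ∫_1^n x^26 (log x)^5 dx is n^27/27 · (log n)^5 (by repeated integration by parts; each step lowers the log-exponent and produces a relatively O(1/log n) correction). Hence S_n ~ 2 · n^27 · (log n)^5 / 27.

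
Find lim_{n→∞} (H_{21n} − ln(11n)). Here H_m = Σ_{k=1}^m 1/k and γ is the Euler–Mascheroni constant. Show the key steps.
lim = ln(21/11) + γ

By Euler-Maclaurin, H_m = ln m + γ + O(1/m). So
  H_{21n} − ln(11n) = ln(21n) + γ − ln(11n) + O(1/n)
                       = ln(21/11) + γ + O(1/n).
Hence the limit is ln(21/11) + γ.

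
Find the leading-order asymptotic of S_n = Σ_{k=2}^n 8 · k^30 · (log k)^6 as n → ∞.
S_n ~ 8 · n^31 · (log n)^6 / 31

By integral comparison, S_n = ∫_1^n 8 · x^30 · (log x)^6 dx + O(n^30 · (log n)^6). For the integral, the leading term of ∫_1^n x^30 (log x)^6 dx is n^31/31 · (log n)^6 (by repeated integration by parts; each step lowers the log-exponent and produces a relatively O(1/log n) correction). Hence S_n ~ 8 · n^31 · (log n)^6 / 31.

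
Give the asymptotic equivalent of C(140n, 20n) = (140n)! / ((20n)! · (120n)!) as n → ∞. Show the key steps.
C(140n, 20n) ~ (823543/46656)^(20n) · sqrt(7/(12π·20n))

Write N = 20n. Apply Stirling to each factorial:
  (7N)! ~ sqrt(2π·7N) · (7N/e)^(7N),
  N! ~ sqrt(2π N) · (N/e)^N,
  (6N)! ~ sqrt(2π·6N) · (6N/e)^(6N).
The exponential factors combine to (7N)^(7N) / (N^N · (6N)^(6N)) = 7^(7N)/6^(6N) = (7^7/6^6)^N = (823543/46656)^N.
The square-root prefactors combine to sqrt(2π·7N) / (sqrt(2π N)·sqrt(2π·6N)) = sqrt(7 / (2π·6·N)) = sqrt(7/(12π·20n)).
Substituting N = 20n: C(140n, 20n) ~ (823543/46656)^(20n) · sqrt(7/(12π·20n)).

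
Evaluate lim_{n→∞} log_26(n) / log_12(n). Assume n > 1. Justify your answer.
lim = ln(12) / ln(26) = log_26(12)

Change of base: log_26(n) = ln n / ln 26 and log_12(n) = ln n / ln 12. The ratio is (ln n / ln 26) · (ln 12 / ln n) = ln 12 / ln 26, a constant independent of n. So the limit is ln 12 / ln 26 = log_26(12).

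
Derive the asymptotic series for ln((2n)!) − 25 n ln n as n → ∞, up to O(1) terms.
ln((2n)!) − 25 n ln n = −23 n ln n + 2(ln 2 − 1) n + (1/2) ln(2π·2n) + O(1/n)

Stirling: ln((2n)!) = 2n ln(2n) − 2n + (1/2) ln(2π·2n) + O(1/n).
Expand 2n ln(2n) = 2n (ln n + ln 2) = 2n ln n + 2n ln 2.
Subtract 25n ln n: leading term is (2 − 25) n ln n = −23 n ln n. The next term is 2n ln 2 − 2n = 2(ln 2 − 1) n. Then the (1/2) ln(2π·2n) correction.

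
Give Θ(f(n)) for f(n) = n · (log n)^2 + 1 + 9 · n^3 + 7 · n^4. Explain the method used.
f(n) ∈ Θ(n^4)

Compare the terms by growth order. For large n, n^a · (log n)^b dominates n^a' · (log n)^b' iff a > a', or (a = a' and b > b'). Ranking the 4 terms shows the dominant one is 7 · n^4. Hence f(n) ∈ Θ(n^4).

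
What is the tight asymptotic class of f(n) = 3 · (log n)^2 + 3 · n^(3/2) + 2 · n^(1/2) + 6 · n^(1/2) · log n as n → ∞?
f(n) ∈ Θ(n^(3/2))

Compare the terms by growth order. For large n, n^a · (log n)^b dominates n^a' · (log n)^b' iff a > a', or (a = a' and b > b'). Ranking the 4 terms shows the dominant one is 3 · n^(3/2). Hence f(n) ∈ Θ(n^(3/2)).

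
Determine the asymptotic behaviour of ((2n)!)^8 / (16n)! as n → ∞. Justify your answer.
((2n)!)^8/(16n)! ~ ((2π·2n)^(7/2) / sqrt(8)) · 8^(−8·2n)  →  0

Write N = 2n. Stirling: N! ~ sqrt(2π N)(N/e)^N and (8N)! ~ sqrt(2π·8N)·(8N/e)^(8N).
  (N!)^8/(8N)! ~ (2π N)^(8/2) (N/e)^(8N) / [sqrt(2π·8N) (8N/e)^(8N)]
     = (2π N)^(8/2) / sqrt(2π·8N) · (N/(8N))^(8N)
     = (2π N)^((8−1)/2) / sqrt(8) · 8^(−8N).
Since 8^8 > 1, the factor 8^(−8N) decays exponentially, so the ratio → 0. Substituting N = 2n gives the stated form.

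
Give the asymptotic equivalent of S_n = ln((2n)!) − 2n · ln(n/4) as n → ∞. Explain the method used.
S_n ~ 2n · (ln 8 − 1) + O(ln n)

Stirling: ln((2n)!) = 2n ln(2n) − 2n + O(ln n).
  S_n = 2n ln(2n) − 2n − 2n ln(n/4) + O(ln n)
      = 2n ln(2n) − 2n ln n + 2n ln 4 − 2n + O(ln n)
      = 2n ln 2 + 2n ln 4 − 2n + O(ln n)
      = 2n (ln 8 − 1) + O(ln n).
Numerically ln(8) − 1 ≈ 1.0794.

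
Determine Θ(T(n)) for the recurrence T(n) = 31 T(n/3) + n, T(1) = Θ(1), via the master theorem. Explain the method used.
T(n) = Θ(n^(log_3 31))

Master theorem: compare f(n) = n to n^(log_3 31) where log_3 31 ≈ 3.126. Since 1 < log_3 31, we have f(n) = O(n^(log_3 31 − ε)) for some ε > 0 — Case 1. Hence T(n) = Θ(n^(log_3 31)).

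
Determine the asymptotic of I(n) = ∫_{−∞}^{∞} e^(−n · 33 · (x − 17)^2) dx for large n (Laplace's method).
I(n) = sqrt(π/(33n))

Here φ(x) = 33 · (x − 17)^2 has its unique minimum at x* = 17 with φ(x*) = 0 and φ''(x*) = 66. Laplace's method gives
  I(n) ~ e^(−n φ(x*)) · sqrt(2π / (n · φ''(x*))) = sqrt(2π / (66n)) = sqrt(π/(33n)).
This is exact: substituting u = (x − 17)·sqrt(33n) gives I(n) = (1/sqrt(33n)) ∫_{−∞}^{∞} e^(−u^2) du = sqrt(π/(33n)).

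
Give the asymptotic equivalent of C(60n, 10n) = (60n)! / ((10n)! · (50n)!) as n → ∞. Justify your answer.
C(60n, 10n) ~ (46656/3125)^(10n) · sqrt(3/(5π·10n))

Write N = 10n. Apply Stirling to each factorial:
  (6N)! ~ sqrt(2π·6N) · (6N/e)^(6N),
  N! ~ sqrt(2π N) · (N/e)^N,
  (5N)! ~ sqrt(2π·5N) · (5N/e)^(5N).
The exponential factors combine to (6N)^(6N) / (N^N · (5N)^(5N)) = 6^(6N)/5^(5N) = (6^6/5^5)^N = (46656/3125)^N.
The square-root prefactors combine to sqrt(2π·6N) / (sqrt(2π N)·sqrt(2π·5N)) = sqrt(6 / (2π·5·N)) = sqrt(3/(5π·10n)).
Substituting N = 10n: C(60n, 10n) ~ (46656/3125)^(10n) · sqrt(3/(5π·10n)).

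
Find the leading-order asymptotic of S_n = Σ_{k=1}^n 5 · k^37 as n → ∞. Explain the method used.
S_n ~ 5 · n^38 / 38

By integral comparison (Euler-Maclaurin), Σ_{k=1}^n 5 · k^37 = 5 · ∫_0^n x^37 dx + O(n^37) = 5 · n^38/38 + O(n^37). (Equivalently, Faulhaber's formula gives the same leading term.)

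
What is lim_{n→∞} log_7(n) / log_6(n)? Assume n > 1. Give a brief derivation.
lim = ln(6) / ln(7) = log_7(6)

Change of base: log_7(n) = ln n / ln 7 and log_6(n) = ln n / ln 6. The ratio is (ln n / ln 7) · (ln 6 / ln n) = ln 6 / ln 7, a constant independent of n. So the limit is ln 6 / ln 7 = log_7(6).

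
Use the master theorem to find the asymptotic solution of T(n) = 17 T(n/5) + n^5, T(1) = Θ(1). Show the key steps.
T(n) = Θ(n^5)

log_5 17 ≈ 1.760. f(n) = n^5 dominates n^(log_5 17) since 5 > 1.760, and the regularity condition a·f(n/b) = 17·(n/5)^5 = (17/3125)·n^5 ≤ c·f(n) holds with c = 17/3125 ≈ 0.00544 < 1. So this is Case 3: T(n) = Θ(f(n)) = Θ(n^5).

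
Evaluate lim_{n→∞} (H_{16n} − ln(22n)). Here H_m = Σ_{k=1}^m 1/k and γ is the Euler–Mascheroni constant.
lim = ln(8/11) + γ

By Euler-Maclaurin, H_m = ln m + γ + O(1/m). So
  H_{16n} − ln(22n) = ln(16n) + γ − ln(22n) + O(1/n)
                       = ln(16/22) + γ + O(1/n).
Hence the limit is ln(16/22) + γ (= ln(8/11)).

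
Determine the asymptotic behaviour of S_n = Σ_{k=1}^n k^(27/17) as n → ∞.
S_n ~ (17/44) · n^(44/17)

Integral comparison: Σ_{k=1}^n k^(27/17) = ∫_0^n x^(27/17) dx + O(n^(27/17)). The integral is n^(1 + 27/17) / (1 + 27/17) = n^((27+17)/17) / ((27+17)/17) = (17/44) · n^(44/17).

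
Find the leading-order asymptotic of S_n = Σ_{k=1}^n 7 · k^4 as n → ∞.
S_n ~ 7 · n^5 / 5

By integral comparison (Euler-Maclaurin), Σ_{k=1}^n 7 · k^4 = 7 · ∫_0^n x^4 dx + O(n^4) = 7 · n^5/5 + O(n^4). (Equivalently, Faulhaber's formula gives the same leading term.)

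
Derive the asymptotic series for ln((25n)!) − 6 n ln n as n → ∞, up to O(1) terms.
ln((25n)!) − 6 n ln n = 19 n ln n + 25(ln 25 − 1) n + (1/2) ln(2π·25n) + O(1/n)

Stirling: ln((25n)!) = 25n ln(25n) − 25n + (1/2) ln(2π·25n) + O(1/n).
Expand 25n ln(25n) = 25n (ln n + ln 25) = 25n ln n + 25n ln 25.
Subtract 6n ln n: leading term is (25 − 6) n ln n = 19 n ln n. The next term is 25n ln 25 − 25n = 25(ln 25 − 1) n. Then the (1/2) ln(2π·25n) correction.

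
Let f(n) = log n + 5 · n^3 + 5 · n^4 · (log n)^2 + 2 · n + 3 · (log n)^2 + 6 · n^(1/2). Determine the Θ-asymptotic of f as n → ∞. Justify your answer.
f(n) ∈ Θ(n^4 · (log n)^2)

Compare the terms by growth order. For large n, n^a · (log n)^b dominates n^a' · (log n)^b' iff a > a', or (a = a' and b > b'). Ranking the 6 terms shows the dominant one is 5 · n^4 · (log n)^2. Hence f(n) ∈ Θ(n^4 · (log n)^2).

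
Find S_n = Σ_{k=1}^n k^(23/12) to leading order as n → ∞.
S_n ~ (12/35) · n^(35/12)

Integral comparison: Σ_{k=1}^n k^(23/12) = ∫_0^n x^(23/12) dx + O(n^(23/12)). The integral is n^(1 + 23/12) / (1 + 23/12) = n^((23+12)/12) / ((23+12)/12) = (12/35) · n^(35/12).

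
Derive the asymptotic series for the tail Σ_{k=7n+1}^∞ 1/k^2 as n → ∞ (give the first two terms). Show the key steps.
Σ_{k>7n} 1/k^2 = 1/(1 · (7n)) − 1/(2 · (7n)^2) + O(1/(7n)^3)

Compare to the integral: ∫_{7n}^∞ x^(−2) dx = [−x^(−1)/1]_{7n}^∞ = 1/((2−1)·(7n)). The Euler-Maclaurin correction adds −f(7n)/2 = −1/(2·(7n)^2). Euler-Maclaurin then gives
  Σ_{k>7n} 1/k^2 = ∫_{7n}^∞ dx/x^2 − 1/(2·(7n)^2) + O(1/(7n)^3).
(Equivalently this is ζ(2) − Σ_{k≤7n} 1/k^2.)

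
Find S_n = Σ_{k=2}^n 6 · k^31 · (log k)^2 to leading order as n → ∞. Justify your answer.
S_n ~ 3 · n^32 · (log n)^2 / 16

By integral comparison, S_n = ∫_1^n 6 · x^31 · (log x)^2 dx + O(n^31 · (log n)^2). For the integral, the leading term of ∫_1^n x^31 (log x)^2 dx is n^32/32 · (log n)^2 (by repeated integration by parts; each step lowers the log-exponent and produces a relatively O(1/log n) correction). Hence S_n ~ 3 · n^32 · (log n)^2 / 16.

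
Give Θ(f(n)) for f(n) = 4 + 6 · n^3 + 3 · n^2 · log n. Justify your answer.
f(n) ∈ Θ(n^3)

Compare the terms by growth order. For large n, n^a · (log n)^b dominates n^a' · (log n)^b' iff a > a', or (a = a' and b > b'). Ranking the 3 terms shows the dominant one is 6 · n^3. Hence f(n) ∈ Θ(n^3).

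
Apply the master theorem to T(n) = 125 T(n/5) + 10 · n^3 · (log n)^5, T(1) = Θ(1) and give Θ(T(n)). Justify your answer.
T(n) = Θ(n^3 · (log n)^6)

Here log_5 125 = 3 and f(n) = 10 · n^3 · (log n)^5 = Θ(n^(log_5 125) · (log n)^5). This is the extended Case 2 of the master theorem (f matches the critical exponent up to log factors), giving T(n) = Θ(n^(log_5 125) · (log n)^(5+1)) = Θ(n^3 · (log n)^6).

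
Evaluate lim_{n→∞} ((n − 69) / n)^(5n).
lim = e^(−345)

Rewrite as (1 − 69/n)^(5n). By the standard limit (1 + x/n)^n → e^x, we have (1 − 69/n)^n → e^(−69), and raising to the 5th power gives e^(−345).
More precisely, ln[(1 − 69/n)^(5n)] = 5n · ln(1 − 69/n) = 5n · (-69/n + O(1/n^2)) = -345 + O(1/n) → -345.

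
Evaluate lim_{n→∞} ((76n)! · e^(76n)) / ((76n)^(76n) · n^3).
lim = 0

Stirling: (76n)! ~ sqrt(2π·76n) · (76n/e)^(76n). Hence
  (76n)! · e^(76n) / (76n)^(76n) ~ sqrt(2π·76n).
Dividing by n^3: sqrt(2π·76n) / n^3 = sqrt(2π·76) · n^((1−6)/2), so the expression behaves like sqrt(2π·76) · n^((1−6)/2) → 0.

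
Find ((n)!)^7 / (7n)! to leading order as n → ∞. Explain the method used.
((n)!)^7/(7n)! ~ ((2π·n)^(6/2) / sqrt(7)) · 7^(−7·n)  →  0

Write N = n. Stirling: N! ~ sqrt(2π N)(N/e)^N and (7N)! ~ sqrt(2π·7N)·(7N/e)^(7N).
  (N!)^7/(7N)! ~ (2π N)^(7/2) (N/e)^(7N) / [sqrt(2π·7N) (7N/e)^(7N)]
     = (2π N)^(7/2) / sqrt(2π·7N) · (N/(7N))^(7N)
     = (2π N)^((7−1)/2) / sqrt(7) · 7^(−7N).
Since 7^7 > 1, the factor 7^(−7N) decays exponentially, so the ratio → 0. Substituting N = n gives the stated form.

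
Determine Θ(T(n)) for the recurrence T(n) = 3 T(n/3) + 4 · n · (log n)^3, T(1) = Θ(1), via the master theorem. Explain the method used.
T(n) = Θ(n · (log n)^4)

Here log_3 3 = 1 and f(n) = 4 · n · (log n)^3 = Θ(n^(log_3 3) · (log n)^3). This is the extended Case 2 of the master theorem (f matches the critical exponent up to log factors), giving T(n) = Θ(n^(log_3 3) · (log n)^(3+1)) = Θ(n · (log n)^4).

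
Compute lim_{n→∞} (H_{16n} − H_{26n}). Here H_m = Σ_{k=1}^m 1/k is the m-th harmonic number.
lim = ln(16/26) = ln(8/13)

Euler-Maclaurin gives H_m = ln m + γ + 1/(2m) + O(1/m^2). The γ and O(1/m) terms cancel in the difference:
  H_{16n} − H_{26n} = ln(16n) − ln(26n) + O(1/n) = ln(16/26) + O(1/n).
Hence the limit is ln(16/26) = ln(8/13).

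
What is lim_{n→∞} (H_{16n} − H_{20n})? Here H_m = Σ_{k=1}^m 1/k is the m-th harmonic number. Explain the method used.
lim = ln(16/20) = ln(4/5)

Euler-Maclaurin gives H_m = ln m + γ + 1/(2m) + O(1/m^2). The γ and O(1/m) terms cancel in the difference:
  H_{16n} − H_{20n} = ln(16n) − ln(20n) + O(1/n) = ln(16/20) + O(1/n).
Hence the limit is ln(16/20) = ln(4/5).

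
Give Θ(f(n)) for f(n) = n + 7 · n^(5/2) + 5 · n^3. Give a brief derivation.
f(n) ∈ Θ(n^3)

Compare the terms by growth order. For large n, n^a · (log n)^b dominates n^a' · (log n)^b' iff a > a', or (a = a' and b > b'). Ranking the 3 terms shows the dominant one is 5 · n^3. Hence f(n) ∈ Θ(n^3).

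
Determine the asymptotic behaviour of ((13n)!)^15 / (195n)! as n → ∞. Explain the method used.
((13n)!)^15/(195n)! ~ ((2π·13n)^(14/2) / sqrt(15)) · 15^(−15·13n)  →  0

Write N = 13n. Stirling: N! ~ sqrt(2π N)(N/e)^N and (15N)! ~ sqrt(2π·15N)·(15N/e)^(15N).
  (N!)^15/(15N)! ~ (2π N)^(15/2) (N/e)^(15N) / [sqrt(2π·15N) (15N/e)^(15N)]
     = (2π N)^(15/2) / sqrt(2π·15N) · (N/(15N))^(15N)
     = (2π N)^((15−1)/2) / sqrt(15) · 15^(−15N).
Since 15^15 > 1, the factor 15^(−15N) decays exponentially, so the ratio → 0. Substituting N = 13n gives the stated form.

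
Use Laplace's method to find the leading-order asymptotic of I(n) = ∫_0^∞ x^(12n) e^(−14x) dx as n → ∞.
I(n) ~ (sqrt(2π·12n) / 14) · (12n/(14e))^(12n)

Write the integrand as exp(12n ln x − 14x) and set f(x) = 12n ln x − 14x. Then f'(x) = 12n/x − 14 = 0 at x* = 12n/14, and f''(x*) = −12n/x*^2 = −14^2/(12n). Laplace's method (interior maximum) gives
  I(n) ~ e^(f(x*)) · sqrt(2π / |f''(x*)|)
        = exp(12n ln(12n/14) − 12n) · sqrt(2π · 12n / 14^2)
        = (12n/14)^(12n) e^(−12n) · sqrt(2π·12n) / 14
        = (sqrt(2π·12n) / 14) · (12n/(14e))^(12n).
This matches Γ(12n+1)/14^(12n+1) with Stirling applied to Γ.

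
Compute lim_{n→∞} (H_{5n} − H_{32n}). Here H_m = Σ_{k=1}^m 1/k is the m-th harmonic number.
lim = ln(5/32)

Euler-Maclaurin gives H_m = ln m + γ + 1/(2m) + O(1/m^2). The γ and O(1/m) terms cancel in the difference:
  H_{5n} − H_{32n} = ln(5n) − ln(32n) + O(1/n) = ln(5/32) + O(1/n).
Hence the limit is ln(5/32).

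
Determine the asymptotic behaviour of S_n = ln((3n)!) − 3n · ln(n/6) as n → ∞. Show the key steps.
S_n ~ 3n · (ln 18 − 1) + O(ln n)

Stirling: ln((3n)!) = 3n ln(3n) − 3n + O(ln n).
  S_n = 3n ln(3n) − 3n − 3n ln(n/6) + O(ln n)
      = 3n ln(3n) − 3n ln n + 3n ln 6 − 3n + O(ln n)
      = 3n ln 3 + 3n ln 6 − 3n + O(ln n)
      = 3n (ln 18 − 1) + O(ln n).
Numerically ln(18) − 1 ≈ 1.8904.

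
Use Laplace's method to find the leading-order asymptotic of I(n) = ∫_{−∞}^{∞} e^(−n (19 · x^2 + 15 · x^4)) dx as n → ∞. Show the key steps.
I(n) ~ sqrt(π/(19n))

φ(x) = 19 · x^2 + 15 · x^4 has its unique global minimum at x* = 0 (since φ'(x) = 38x + 60x^3 = 0 only at x = 0 for real x with both coefficients positive, and φ → ∞ as |x| → ∞). At x* = 0, φ(0) = 0 and φ''(0) = 38. Laplace's method then gives
  I(n) ~ sqrt(2π / (n · φ''(0))) · e^(−n φ(0)) = sqrt(2π / (38n)) = sqrt(π/(19n)).
The 15 · x^4 term contributes only at subleading order (an O(1/n) relative correction).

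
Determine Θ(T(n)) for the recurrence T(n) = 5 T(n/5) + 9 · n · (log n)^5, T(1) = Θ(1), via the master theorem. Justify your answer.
T(n) = Θ(n · (log n)^6)

Here log_5 5 = 1 and f(n) = 9 · n · (log n)^5 = Θ(n^(log_5 5) · (log n)^5). This is the extended Case 2 of the master theorem (f matches the critical exponent up to log factors), giving T(n) = Θ(n^(log_5 5) · (log n)^(5+1)) = Θ(n · (log n)^6).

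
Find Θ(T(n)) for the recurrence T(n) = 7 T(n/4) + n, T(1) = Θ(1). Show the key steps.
T(n) = Θ(n^(log_4 7))

Master theorem: compare f(n) = n to n^(log_4 7) where log_4 7 ≈ 1.404. Since 1 < log_4 7, we have f(n) = O(n^(log_4 7 − ε)) for some ε > 0 — Case 1. Hence T(n) = Θ(n^(log_4 7)).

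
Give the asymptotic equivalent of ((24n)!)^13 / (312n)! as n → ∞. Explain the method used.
((24n)!)^13/(312n)! ~ ((2π·24n)^(12/2) / sqrt(13)) · 13^(−13·24n)  →  0

Write N = 24n. Stirling: N! ~ sqrt(2π N)(N/e)^N and (13N)! ~ sqrt(2π·13N)·(13N/e)^(13N).
  (N!)^13/(13N)! ~ (2π N)^(13/2) (N/e)^(13N) / [sqrt(2π·13N) (13N/e)^(13N)]
     = (2π N)^(13/2) / sqrt(2π·13N) · (N/(13N))^(13N)
     = (2π N)^((13−1)/2) / sqrt(13) · 13^(−13N).
Since 13^13 > 1, the factor 13^(−13N) decays exponentially, so the ratio → 0. Substituting N = 24n gives the stated form.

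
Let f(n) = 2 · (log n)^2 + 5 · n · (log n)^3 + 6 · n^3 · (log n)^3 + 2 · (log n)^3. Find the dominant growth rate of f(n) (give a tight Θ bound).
f(n) ∈ Θ(n^3 · (log n)^3)

Compare the terms by growth order. For large n, n^a · (log n)^b dominates n^a' · (log n)^b' iff a > a', or (a = a' and b > b'). Ranking the 4 terms shows the dominant one is 6 · n^3 · (log n)^3. Hence f(n) ∈ Θ(n^3 · (log n)^3).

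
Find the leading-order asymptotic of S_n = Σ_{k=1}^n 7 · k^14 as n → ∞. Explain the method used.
S_n ~ 7 · n^15 / 15

By integral comparison (Euler-Maclaurin), Σ_{k=1}^n 7 · k^14 = 7 · ∫_0^n x^14 dx + O(n^14) = 7 · n^15/15 + O(n^14). (Equivalently, Faulhaber's formula gives the same leading term.)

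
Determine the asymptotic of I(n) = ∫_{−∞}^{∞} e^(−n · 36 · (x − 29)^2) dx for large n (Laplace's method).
I(n) = sqrt(π/(36n))

Here φ(x) = 36 · (x − 29)^2 has its unique minimum at x* = 29 with φ(x*) = 0 and φ''(x*) = 72. Laplace's method gives
  I(n) ~ e^(−n φ(x*)) · sqrt(2π / (n · φ''(x*))) = sqrt(2π / (72n)) = sqrt(π/(36n)).
This is exact: substituting u = (x − 29)·sqrt(36n) gives I(n) = (1/sqrt(36n)) ∫_{−∞}^{∞} e^(−u^2) du = sqrt(π/(36n)).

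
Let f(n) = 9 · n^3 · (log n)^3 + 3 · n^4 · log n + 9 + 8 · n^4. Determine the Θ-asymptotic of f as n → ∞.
f(n) ∈ Θ(n^4 · log n)

Compare the terms by growth order. For large n, n^a · (log n)^b dominates n^a' · (log n)^b' iff a > a', or (a = a' and b > b'). Ranking the 4 terms shows the dominant one is 3 · n^4 · log n. Hence f(n) ∈ Θ(n^4 · log n).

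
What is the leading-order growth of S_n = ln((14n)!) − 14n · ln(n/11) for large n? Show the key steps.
S_n ~ 14n · (ln 154 − 1) + O(ln n)

Stirling: ln((14n)!) = 14n ln(14n) − 14n + O(ln n).
  S_n = 14n ln(14n) − 14n − 14n ln(n/11) + O(ln n)
      = 14n ln(14n) − 14n ln n + 14n ln 11 − 14n + O(ln n)
      = 14n ln 14 + 14n ln 11 − 14n + O(ln n)
      = 14n (ln 154 − 1) + O(ln n).
Numerically ln(154) − 1 ≈ 4.0370.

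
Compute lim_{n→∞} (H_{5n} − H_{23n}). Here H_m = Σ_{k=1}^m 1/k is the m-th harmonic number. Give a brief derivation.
lim = ln(5/23)

Euler-Maclaurin gives H_m = ln m + γ + 1/(2m) + O(1/m^2). The γ and O(1/m) terms cancel in the difference:
  H_{5n} − H_{23n} = ln(5n) − ln(23n) + O(1/n) = ln(5/23) + O(1/n).
Hence the limit is ln(5/23).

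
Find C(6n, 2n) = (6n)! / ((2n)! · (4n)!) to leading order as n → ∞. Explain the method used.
C(6n, 2n) ~ (27/4)^(2n) · sqrt(3/(4π·2n))

Write N = 2n. Apply Stirling to each factorial:
  (3N)! ~ sqrt(2π·3N) · (3N/e)^(3N),
  N! ~ sqrt(2π N) · (N/e)^N,
  (2N)! ~ sqrt(2π·2N) · (2N/e)^(2N).
The exponential factors combine to (3N)^(3N) / (N^N · (2N)^(2N)) = 3^(3N)/2^(2N) = (3^3/2^2)^N = (27/4)^N.
The square-root prefactors combine to sqrt(2π·3N) / (sqrt(2π N)·sqrt(2π·2N)) = sqrt(3 / (2π·2·N)) = sqrt(3/(4π·2n)).
Substituting N = 2n: C(6n, 2n) ~ (27/4)^(2n) · sqrt(3/(4π·2n)).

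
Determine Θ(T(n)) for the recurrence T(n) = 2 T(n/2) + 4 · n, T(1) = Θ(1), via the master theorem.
T(n) = Θ(n log n)

log_2 2 = 1, and f(n) = 4 · n = Θ(n^(log_2 2)). This is Case 2 of the master theorem: T(n) = Θ(f(n) · log n) = Θ(n log n).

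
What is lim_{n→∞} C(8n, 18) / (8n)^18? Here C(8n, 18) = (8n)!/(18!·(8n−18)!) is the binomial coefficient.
lim = 1/18! = 1/6402373705728000

With N = 8n → ∞: C(N, 18) / N^18 = [N(N−1)…(N−17)] / (18! · N^18) = (1/18!) · 1 · (1 − 1/(8n)) · … · (1 − 17/(8n)). Each factor → 1 as N → ∞, so the limit is 1/18! = 1/6402373705728000.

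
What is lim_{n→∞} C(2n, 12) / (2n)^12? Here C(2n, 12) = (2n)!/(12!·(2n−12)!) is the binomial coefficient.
lim = 1/12! = 1/479001600

With N = 2n → ∞: C(N, 12) / N^12 = [N(N−1)…(N−11)] / (12! · N^12) = (1/12!) · 1 · (1 − 1/(2n)) · … · (1 − 11/(2n)). Each factor → 1 as N → ∞, so the limit is 1/12! = 1/479001600.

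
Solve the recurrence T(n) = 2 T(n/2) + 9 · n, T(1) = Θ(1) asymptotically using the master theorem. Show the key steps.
T(n) = Θ(n log n)

log_2 2 = 1, and f(n) = 9 · n = Θ(n^(log_2 2)). This is Case 2 of the master theorem: T(n) = Θ(f(n) · log n) = Θ(n log n).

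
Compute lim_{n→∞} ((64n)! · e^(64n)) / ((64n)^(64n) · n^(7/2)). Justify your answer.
lim = 0

Stirling: (64n)! ~ sqrt(2π·64n) · (64n/e)^(64n). Hence
  (64n)! · e^(64n) / (64n)^(64n) ~ sqrt(2π·64n).
Dividing by n^(7/2): sqrt(2π·64n) / n^(7/2) = sqrt(2π·64) · n^((1−7)/2), so the expression behaves like sqrt(2π·64) · n^((1−7)/2) → 0.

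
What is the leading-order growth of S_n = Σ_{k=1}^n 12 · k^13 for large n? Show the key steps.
S_n ~ 6 · n^14 / 7

By integral comparison (Euler-Maclaurin), Σ_{k=1}^n 12 · k^13 = 12 · ∫_0^n x^13 dx + O(n^13) = 12 · n^14/14 = 6 · n^14 / 7 + O(n^13). (Equivalently, Faulhaber's formula gives the same leading term.)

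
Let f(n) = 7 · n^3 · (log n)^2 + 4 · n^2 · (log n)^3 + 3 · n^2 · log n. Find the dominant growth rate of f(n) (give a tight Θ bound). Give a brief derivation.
f(n) ∈ Θ(n^3 · (log n)^2)

Compare the terms by growth order. For large n, n^a · (log n)^b dominates n^a' · (log n)^b' iff a > a', or (a = a' and b > b'). Ranking the 3 terms shows the dominant one is 7 · n^3 · (log n)^2. Hence f(n) ∈ Θ(n^3 · (log n)^2).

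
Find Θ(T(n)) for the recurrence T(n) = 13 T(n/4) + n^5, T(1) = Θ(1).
T(n) = Θ(n^5)

log_4 13 ≈ 1.850. f(n) = n^5 dominates n^(log_4 13) since 5 > 1.850, and the regularity condition a·f(n/b) = 13·(n/4)^5 = (13/1024)·n^5 ≤ c·f(n) holds with c = 13/1024 ≈ 0.0127 < 1. So this is Case 3: T(n) = Θ(f(n)) = Θ(n^5).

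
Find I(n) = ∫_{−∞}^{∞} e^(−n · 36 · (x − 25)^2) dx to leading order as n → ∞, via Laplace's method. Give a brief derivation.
I(n) = sqrt(π/(36n))

Here φ(x) = 36 · (x − 25)^2 has its unique minimum at x* = 25 with φ(x*) = 0 and φ''(x*) = 72. Laplace's method gives
  I(n) ~ e^(−n φ(x*)) · sqrt(2π / (n · φ''(x*))) = sqrt(2π / (72n)) = sqrt(π/(36n)).
This is exact: substituting u = (x − 25)·sqrt(36n) gives I(n) = (1/sqrt(36n)) ∫_{−∞}^{∞} e^(−u^2) du = sqrt(π/(36n)).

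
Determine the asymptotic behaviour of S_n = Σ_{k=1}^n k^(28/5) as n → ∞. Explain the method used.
S_n ~ (5/33) · n^(33/5)

Integral comparison: Σ_{k=1}^n k^(28/5) = ∫_0^n x^(28/5) dx + O(n^(28/5)). The integral is n^(1 + 28/5) / (1 + 28/5) = n^((28+5)/5) / ((28+5)/5) = (5/33) · n^(33/5).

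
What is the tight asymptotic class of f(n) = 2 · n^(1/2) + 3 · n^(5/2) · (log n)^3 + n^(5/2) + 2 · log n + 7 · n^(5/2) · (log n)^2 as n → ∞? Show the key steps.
f(n) ∈ Θ(n^(5/2) · (log n)^3)

Compare the terms by growth order. For large n, n^a · (log n)^b dominates n^a' · (log n)^b' iff a > a', or (a = a' and b > b'). Ranking the 5 terms shows the dominant one is 3 · n^(5/2) · (log n)^3. Hence f(n) ∈ Θ(n^(5/2) · (log n)^3).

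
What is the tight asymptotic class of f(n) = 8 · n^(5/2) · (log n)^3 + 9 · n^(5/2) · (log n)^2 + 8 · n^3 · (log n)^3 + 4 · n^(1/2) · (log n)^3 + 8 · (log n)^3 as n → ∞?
f(n) ∈ Θ(n^3 · (log n)^3)

Compare the terms by growth order. For large n, n^a · (log n)^b dominates n^a' · (log n)^b' iff a > a', or (a = a' and b > b'). Ranking the 5 terms shows the dominant one is 8 · n^3 · (log n)^3. Hence f(n) ∈ Θ(n^3 · (log n)^3).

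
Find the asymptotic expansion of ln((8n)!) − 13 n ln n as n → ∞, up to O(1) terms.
ln((8n)!) − 13 n ln n = −5 n ln n + 8(ln 8 − 1) n + (1/2) ln(2π·8n) + O(1/n)

Stirling: ln((8n)!) = 8n ln(8n) − 8n + (1/2) ln(2π·8n) + O(1/n).
Expand 8n ln(8n) = 8n (ln n + ln 8) = 8n ln n + 8n ln 8.
Subtract 13n ln n: leading term is (8 − 13) n ln n = −5 n ln n. The next term is 8n ln 8 − 8n = 8(ln 8 − 1) n. Then the (1/2) ln(2π·8n) correction.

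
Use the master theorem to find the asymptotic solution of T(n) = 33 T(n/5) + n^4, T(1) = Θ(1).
T(n) = Θ(n^4)

log_5 33 ≈ 2.173. f(n) = n^4 dominates n^(log_5 33) since 4 > 2.173, and the regularity condition a·f(n/b) = 33·(n/5)^4 = (33/625)·n^4 ≤ c·f(n) holds with c = 33/625 ≈ 0.0528 < 1. So this is Case 3: T(n) = Θ(f(n)) = Θ(n^4).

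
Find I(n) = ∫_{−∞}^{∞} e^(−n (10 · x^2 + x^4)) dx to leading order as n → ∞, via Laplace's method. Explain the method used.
I(n) ~ sqrt(π/(10n))

φ(x) = 10 · x^2 + x^4 has its unique global minimum at x* = 0 (since φ'(x) = 20x + 4x^3 = 0 only at x = 0 for real x with both coefficients positive, and φ → ∞ as |x| → ∞). At x* = 0, φ(0) = 0 and φ''(0) = 20. Laplace's method then gives
  I(n) ~ sqrt(2π / (n · φ''(0))) · e^(−n φ(0)) = sqrt(2π / (20n)) = sqrt(π/(10n)).
The x^4 term contributes only at subleading order (an O(1/n) relative correction).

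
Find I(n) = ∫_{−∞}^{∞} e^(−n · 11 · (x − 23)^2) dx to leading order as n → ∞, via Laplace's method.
I(n) = sqrt(π/(11n))

Here φ(x) = 11 · (x − 23)^2 has its unique minimum at x* = 23 with φ(x*) = 0 and φ''(x*) = 22. Laplace's method gives
  I(n) ~ e^(−n φ(x*)) · sqrt(2π / (n · φ''(x*))) = sqrt(2π / (22n)) = sqrt(π/(11n)).
This is exact: substituting u = (x − 23)·sqrt(11n) gives I(n) = (1/sqrt(11n)) ∫_{−∞}^{∞} e^(−u^2) du = sqrt(π/(11n)).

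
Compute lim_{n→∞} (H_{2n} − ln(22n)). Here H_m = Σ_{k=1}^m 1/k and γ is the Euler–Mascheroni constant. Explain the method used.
lim = −ln 11 + γ

By Euler-Maclaurin, H_m = ln m + γ + O(1/m). So
  H_{2n} − ln(22n) = ln(2n) + γ − ln(22n) + O(1/n)
                       = ln(2/22) + γ + O(1/n).
Hence the limit is ln(2/22) + γ (= −ln 11).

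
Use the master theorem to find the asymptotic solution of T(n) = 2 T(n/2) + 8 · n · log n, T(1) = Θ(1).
T(n) = Θ(n · (log n)^2)

Here log_2 2 = 1 and f(n) = 8 · n · log n = Θ(n^(log_2 2) · (log n)^1). This is the extended Case 2 of the master theorem (f matches the critical exponent up to log factors), giving T(n) = Θ(n^(log_2 2) · (log n)^(1+1)) = Θ(n · (log n)^2).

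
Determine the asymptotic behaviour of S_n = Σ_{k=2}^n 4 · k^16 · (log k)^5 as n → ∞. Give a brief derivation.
S_n ~ 4 · n^17 · (log n)^5 / 17

By integral comparison, S_n = ∫_1^n 4 · x^16 · (log x)^5 dx + O(n^16 · (log n)^5). For the integral, the leading term of ∫_1^n x^16 (log x)^5 dx is n^17/17 · (log n)^5 (by repeated integration by parts; each step lowers the log-exponent and produces a relatively O(1/log n) correction). Hence S_n ~ 4 · n^17 · (log n)^5 / 17.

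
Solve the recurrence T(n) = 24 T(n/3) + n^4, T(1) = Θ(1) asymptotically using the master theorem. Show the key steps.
T(n) = Θ(n^4)

log_3 24 ≈ 2.893. f(n) = n^4 dominates n^(log_3 24) since 4 > 2.893, and the regularity condition a·f(n/b) = 24·(n/3)^4 = (24/81)·n^4 ≤ c·f(n) holds with c = 24/81 ≈ 0.296 < 1. So this is Case 3: T(n) = Θ(f(n)) = Θ(n^4).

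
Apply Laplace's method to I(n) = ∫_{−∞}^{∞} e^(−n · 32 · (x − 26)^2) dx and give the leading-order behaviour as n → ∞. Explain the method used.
I(n) = sqrt(π/(32n))

Here φ(x) = 32 · (x − 26)^2 has its unique minimum at x* = 26 with φ(x*) = 0 and φ''(x*) = 64. Laplace's method gives
  I(n) ~ e^(−n φ(x*)) · sqrt(2π / (n · φ''(x*))) = sqrt(2π / (64n)) = sqrt(π/(32n)).
This is exact: substituting u = (x − 26)·sqrt(32n) gives I(n) = (1/sqrt(32n)) ∫_{−∞}^{∞} e^(−u^2) du = sqrt(π/(32n)).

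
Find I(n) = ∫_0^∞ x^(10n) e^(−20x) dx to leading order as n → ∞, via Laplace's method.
I(n) ~ (sqrt(2π·10n) / 20) · (10n/(20e))^(10n)

Write the integrand as exp(10n ln x − 20x) and set f(x) = 10n ln x − 20x. Then f'(x) = 10n/x − 20 = 0 at x* = 10n/20, and f''(x*) = −10n/x*^2 = −20^2/(10n). Laplace's method (interior maximum) gives
  I(n) ~ e^(f(x*)) · sqrt(2π / |f''(x*)|)
        = exp(10n ln(10n/20) − 10n) · sqrt(2π · 10n / 20^2)
        = (10n/20)^(10n) e^(−10n) · sqrt(2π·10n) / 20
        = (sqrt(2π·10n) / 20) · (10n/(20e))^(10n).
This matches Γ(10n+1)/20^(10n+1) with Stirling applied to Γ.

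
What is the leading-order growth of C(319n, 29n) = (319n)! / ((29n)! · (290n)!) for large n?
C(319n, 29n) ~ (285311670611/10000000000)^(29n) · sqrt(11/(20π·29n))

Write N = 29n. Apply Stirling to each factorial:
  (11N)! ~ sqrt(2π·11N) · (11N/e)^(11N),
  N! ~ sqrt(2π N) · (N/e)^N,
  (10N)! ~ sqrt(2π·10N) · (10N/e)^(10N).
The exponential factors combine to (11N)^(11N) / (N^N · (10N)^(10N)) = 11^(11N)/10^(10N) = (11^11/10^10)^N = (285311670611/10000000000)^N.
The square-root prefactors combine to sqrt(2π·11N) / (sqrt(2π N)·sqrt(2π·10N)) = sqrt(11 / (2π·10·N)) = sqrt(11/(20π·29n)).
Substituting N = 29n: C(319n, 29n) ~ (285311670611/10000000000)^(29n) · sqrt(11/(20π·29n)).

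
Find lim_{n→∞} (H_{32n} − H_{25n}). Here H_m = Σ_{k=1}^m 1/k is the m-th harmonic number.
lim = ln(32/25)

Euler-Maclaurin gives H_m = ln m + γ + 1/(2m) + O(1/m^2). The γ and O(1/m) terms cancel in the difference:
  H_{32n} − H_{25n} = ln(32n) − ln(25n) + O(1/n) = ln(32/25) + O(1/n).
Hence the limit is ln(32/25).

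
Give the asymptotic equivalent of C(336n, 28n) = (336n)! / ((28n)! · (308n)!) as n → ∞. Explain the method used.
C(336n, 28n) ~ (8916100448256/285311670611)^(28n) · sqrt(6/(11π·28n))

Write N = 28n. Apply Stirling to each factorial:
  (12N)! ~ sqrt(2π·12N) · (12N/e)^(12N),
  N! ~ sqrt(2π N) · (N/e)^N,
  (11N)! ~ sqrt(2π·11N) · (11N/e)^(11N).
The exponential factors combine to (12N)^(12N) / (N^N · (11N)^(11N)) = 12^(12N)/11^(11N) = (12^12/11^11)^N = (8916100448256/285311670611)^N.
The square-root prefactors combine to sqrt(2π·12N) / (sqrt(2π N)·sqrt(2π·11N)) = sqrt(12 / (2π·11·N)) = sqrt(6/(11π·28n)).
Substituting N = 28n: C(336n, 28n) ~ (8916100448256/285311670611)^(28n) · sqrt(6/(11π·28n)).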